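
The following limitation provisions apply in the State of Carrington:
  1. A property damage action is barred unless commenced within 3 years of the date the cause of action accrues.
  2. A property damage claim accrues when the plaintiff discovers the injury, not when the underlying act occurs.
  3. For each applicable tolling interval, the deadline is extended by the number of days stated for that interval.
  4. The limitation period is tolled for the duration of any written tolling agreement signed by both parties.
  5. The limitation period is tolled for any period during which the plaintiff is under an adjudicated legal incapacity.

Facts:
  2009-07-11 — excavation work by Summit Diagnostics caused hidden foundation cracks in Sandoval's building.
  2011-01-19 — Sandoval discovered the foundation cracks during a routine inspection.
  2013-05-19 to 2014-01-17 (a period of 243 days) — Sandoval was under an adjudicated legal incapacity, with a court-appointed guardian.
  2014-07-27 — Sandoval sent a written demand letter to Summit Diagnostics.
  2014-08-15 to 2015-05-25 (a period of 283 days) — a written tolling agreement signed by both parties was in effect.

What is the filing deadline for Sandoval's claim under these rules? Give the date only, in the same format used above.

2015-06-29

Under the discovery rule, the claim accrued on 2011-01-19, when Sandoval discovered the injury — not on the 2009-07-11 date of the underlying act.
3 years from 2011-01-19 is 2014-01-19.
The plaintiff's legal incapacity from 2013-05-19 to 2014-01-17 tolled the period for 243 days, extending the deadline to 2014-09-19.
The period was tolled for 283 days by the written tolling agreement (2014-08-15 to 2015-05-25), pushing the deadline to 2015-06-29.
The other events in the timeline have no effect on the limitation period under the stated rules.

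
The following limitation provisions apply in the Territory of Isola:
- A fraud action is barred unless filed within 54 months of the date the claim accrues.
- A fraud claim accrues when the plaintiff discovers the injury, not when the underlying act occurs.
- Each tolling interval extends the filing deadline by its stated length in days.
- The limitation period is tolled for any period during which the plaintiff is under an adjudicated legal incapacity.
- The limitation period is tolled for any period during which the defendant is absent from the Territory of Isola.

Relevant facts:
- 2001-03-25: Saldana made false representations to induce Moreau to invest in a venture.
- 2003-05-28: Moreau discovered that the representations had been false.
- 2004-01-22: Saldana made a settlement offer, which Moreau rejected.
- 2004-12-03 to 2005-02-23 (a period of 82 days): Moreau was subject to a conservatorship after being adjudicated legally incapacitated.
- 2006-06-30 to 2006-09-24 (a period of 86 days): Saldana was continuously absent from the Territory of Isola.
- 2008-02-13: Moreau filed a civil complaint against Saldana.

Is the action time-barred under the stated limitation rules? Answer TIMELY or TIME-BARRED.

TIMELY

The claim did not accrue until Moreau discovered the injury on 2003-05-28; the 2001-03-25 act date does not start the clock under the stated rule.
Adding the 54 months base period to 2003-05-28 gives a deadline of 2007-11-28, before any tolling.
The period was tolled for 82 days by the plaintiff's legal incapacity (2004-12-03 to 2005-02-23), pushing the deadline to 2008-02-18.
The period was tolled for 86 days by the defendant's absence from the jurisdiction (2006-06-30 to 2006-09-24), pushing the deadline to 2008-05-14.
The other events in the timeline have no effect on the limitation period under the stated rules.
Filing on 2008-02-13 beat the 2008-05-14 deadline — the action is timely.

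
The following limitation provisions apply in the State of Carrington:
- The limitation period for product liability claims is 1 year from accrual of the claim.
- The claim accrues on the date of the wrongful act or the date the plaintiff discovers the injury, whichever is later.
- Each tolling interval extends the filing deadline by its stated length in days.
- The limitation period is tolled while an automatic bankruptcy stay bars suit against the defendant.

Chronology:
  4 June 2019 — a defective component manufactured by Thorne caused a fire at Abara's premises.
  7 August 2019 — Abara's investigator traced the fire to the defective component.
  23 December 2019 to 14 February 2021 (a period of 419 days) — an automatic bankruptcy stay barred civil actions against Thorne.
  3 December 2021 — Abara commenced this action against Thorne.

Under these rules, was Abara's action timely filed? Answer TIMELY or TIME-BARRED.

Taking the later of the act (4 June 2019) and discovery (7 August 2019), the claim accrued on 7 August 2019.
The untolled deadline — 1 year after 7 August 2019 — is 7 August 2020.
The automatic bankruptcy stay from 23 December 2019 to 14 February 2021 tolled the period for 419 days, extending the deadline to 30 September 2021.
The 3 December 2021 filing falls after the 30 September 2021 deadline; the claim is time-barred.

TIME-BARRED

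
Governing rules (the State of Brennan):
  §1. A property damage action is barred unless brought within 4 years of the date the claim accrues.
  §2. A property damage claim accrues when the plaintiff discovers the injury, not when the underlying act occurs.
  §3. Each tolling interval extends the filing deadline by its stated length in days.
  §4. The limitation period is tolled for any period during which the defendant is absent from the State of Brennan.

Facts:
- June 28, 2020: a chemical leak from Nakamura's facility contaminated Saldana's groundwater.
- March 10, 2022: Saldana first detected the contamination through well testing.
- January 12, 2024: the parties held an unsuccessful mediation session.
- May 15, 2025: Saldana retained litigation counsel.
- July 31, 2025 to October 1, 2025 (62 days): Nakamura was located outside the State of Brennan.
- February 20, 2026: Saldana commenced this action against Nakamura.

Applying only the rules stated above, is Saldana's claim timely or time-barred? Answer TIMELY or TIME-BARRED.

TIMELY

Accrual is tied to discovery, so the period began on March 10, 2022 rather than on June 28, 2020 when the act occurred.
The untolled deadline — 4 years after March 10, 2022 — is March 10, 2026.
Because the defendant's absence from the jurisdiction ran from July 31, 2025 to October 1, 2025, the deadline is extended by 62 days to May 11, 2026.
None of the other events listed affects the running of the period under the stated rules.
Saldana filed on February 20, 2026, before the May 11, 2026 deadline, so the action is timely.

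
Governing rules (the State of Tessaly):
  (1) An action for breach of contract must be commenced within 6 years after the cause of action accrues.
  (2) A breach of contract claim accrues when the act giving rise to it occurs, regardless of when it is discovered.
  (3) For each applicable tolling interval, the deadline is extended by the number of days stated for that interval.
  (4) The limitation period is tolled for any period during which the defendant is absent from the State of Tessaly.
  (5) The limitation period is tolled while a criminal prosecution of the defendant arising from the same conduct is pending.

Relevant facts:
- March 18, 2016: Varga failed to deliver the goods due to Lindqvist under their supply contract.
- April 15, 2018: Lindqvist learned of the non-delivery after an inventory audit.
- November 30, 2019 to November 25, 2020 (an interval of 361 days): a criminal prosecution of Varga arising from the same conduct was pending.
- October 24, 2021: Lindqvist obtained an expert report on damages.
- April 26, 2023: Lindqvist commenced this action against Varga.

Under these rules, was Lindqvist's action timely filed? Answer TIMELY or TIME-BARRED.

TIME-BARRED

The claim accrued on March 18, 2016, when the wrongful act occurred; under the stated occurrence rule the April 15, 2018 discovery does not delay accrual.
Adding the 6 years base period to March 18, 2016 gives a deadline of March 18, 2022, before any tolling.
The period was tolled for 361 days by the pending criminal prosecution (November 30, 2019 to November 25, 2020), pushing the deadline to March 14, 2023.
The other events in the timeline have no effect on the limitation period under the stated rules.
Lindqvist filed on April 26, 2023, after the March 14, 2023 deadline, so the action is time-barred.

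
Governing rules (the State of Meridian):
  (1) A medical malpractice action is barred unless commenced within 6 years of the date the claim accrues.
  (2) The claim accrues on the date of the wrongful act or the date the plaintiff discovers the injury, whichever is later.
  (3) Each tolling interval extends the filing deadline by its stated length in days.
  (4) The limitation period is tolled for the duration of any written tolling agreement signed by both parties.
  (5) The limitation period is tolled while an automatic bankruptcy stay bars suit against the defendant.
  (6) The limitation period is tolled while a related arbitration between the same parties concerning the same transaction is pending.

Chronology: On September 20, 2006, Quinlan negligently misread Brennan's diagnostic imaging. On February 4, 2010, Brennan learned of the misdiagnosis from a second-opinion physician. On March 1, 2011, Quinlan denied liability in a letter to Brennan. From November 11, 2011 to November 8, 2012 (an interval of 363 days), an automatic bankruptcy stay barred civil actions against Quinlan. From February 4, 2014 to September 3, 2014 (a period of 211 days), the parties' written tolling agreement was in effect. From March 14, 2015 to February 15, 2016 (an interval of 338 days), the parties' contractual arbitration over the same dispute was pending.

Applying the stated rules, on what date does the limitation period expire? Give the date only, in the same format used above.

The claim accrued on February 4, 2010 — the later of the September 20, 2006 act and the February 4, 2010 discovery.
Adding the 6 years base period to February 4, 2010 gives a deadline of February 4, 2016, before any tolling.
The automatic bankruptcy stay from November 11, 2011 to November 8, 2012 tolled the period for 363 days, extending the deadline to February 1, 2017.
The written tolling agreement from February 4, 2014 to September 3, 2014 tolled the period for 211 days, extending the deadline to August 31, 2017.
Because the pending related arbitration ran from March 14, 2015 to February 15, 2016, the deadline is extended by 338 days to August 4, 2018.
The other events in the timeline have no effect on the limitation period under the stated rules.

August 4, 2018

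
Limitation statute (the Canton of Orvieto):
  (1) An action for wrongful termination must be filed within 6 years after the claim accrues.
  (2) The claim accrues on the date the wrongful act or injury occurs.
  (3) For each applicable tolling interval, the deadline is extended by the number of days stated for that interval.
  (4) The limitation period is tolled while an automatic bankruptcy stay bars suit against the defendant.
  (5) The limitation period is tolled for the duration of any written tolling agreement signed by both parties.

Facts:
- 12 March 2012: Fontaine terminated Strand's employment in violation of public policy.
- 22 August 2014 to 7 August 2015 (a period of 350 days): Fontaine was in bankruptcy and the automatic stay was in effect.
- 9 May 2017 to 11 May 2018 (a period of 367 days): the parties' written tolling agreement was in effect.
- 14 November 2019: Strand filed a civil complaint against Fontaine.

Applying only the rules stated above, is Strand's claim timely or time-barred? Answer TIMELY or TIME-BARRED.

TIMELY

The claim accrued on 12 March 2012, when the wrongful act occurred.
6 years from 12 March 2012 is 12 March 2018.
Because the automatic bankruptcy stay ran from 22 August 2014 to 7 August 2015, the deadline is extended by 350 days to 25 February 2019.
The written tolling agreement from 9 May 2017 to 11 May 2018 tolled the period for 367 days, extending the deadline to 27 February 2020.
The 14 November 2019 filing precedes the 27 February 2020 deadline; the claim is timely.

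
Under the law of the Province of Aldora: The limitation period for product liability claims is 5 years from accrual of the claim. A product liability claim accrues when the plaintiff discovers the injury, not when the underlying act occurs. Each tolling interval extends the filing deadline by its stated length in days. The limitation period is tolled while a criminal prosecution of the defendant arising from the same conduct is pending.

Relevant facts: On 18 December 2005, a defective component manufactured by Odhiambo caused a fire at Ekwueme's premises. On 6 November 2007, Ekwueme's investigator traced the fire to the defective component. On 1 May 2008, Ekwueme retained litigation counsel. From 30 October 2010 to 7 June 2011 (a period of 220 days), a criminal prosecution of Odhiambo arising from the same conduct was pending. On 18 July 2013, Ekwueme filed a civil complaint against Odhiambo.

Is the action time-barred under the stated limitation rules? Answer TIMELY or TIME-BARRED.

Accrual is tied to discovery, so the period began on 6 November 2007 rather than on 18 December 2005 when the act occurred.
The untolled deadline — 5 years after 6 November 2007 — is 6 November 2012.
Because the pending criminal prosecution ran from 30 October 2010 to 7 June 2011, the deadline is extended by 220 days to 14 June 2013.
None of the other events listed affects the running of the period under the stated rules.
The 18 July 2013 filing falls after the 14 June 2013 deadline; the claim is time-barred.

TIME-BARRED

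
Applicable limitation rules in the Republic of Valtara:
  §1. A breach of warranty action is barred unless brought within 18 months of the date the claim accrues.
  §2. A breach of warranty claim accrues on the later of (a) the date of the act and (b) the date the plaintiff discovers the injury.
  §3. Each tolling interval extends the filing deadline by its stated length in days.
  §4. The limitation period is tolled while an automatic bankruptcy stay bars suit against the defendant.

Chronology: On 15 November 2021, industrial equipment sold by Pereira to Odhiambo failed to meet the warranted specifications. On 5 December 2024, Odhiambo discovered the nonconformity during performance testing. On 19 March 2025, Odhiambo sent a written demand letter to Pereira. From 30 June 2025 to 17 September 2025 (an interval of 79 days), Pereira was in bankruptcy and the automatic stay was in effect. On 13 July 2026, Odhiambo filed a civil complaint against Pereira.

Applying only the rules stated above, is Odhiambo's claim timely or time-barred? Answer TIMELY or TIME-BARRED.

Because discovery on 5 December 2024 post-dates the 15 November 2021 act, accrual under the later-of rule falls on 5 December 2024.
18 months from 5 December 2024 is 5 June 2026.
The period was tolled for 79 days by the automatic bankruptcy stay (30 June 2025 to 17 September 2025), pushing the deadline to 23 August 2026.
None of the other events listed affects the running of the period under the stated rules.
Odhiambo filed on 13 July 2026, before the 23 August 2026 deadline, so the action is timely.

TIMELY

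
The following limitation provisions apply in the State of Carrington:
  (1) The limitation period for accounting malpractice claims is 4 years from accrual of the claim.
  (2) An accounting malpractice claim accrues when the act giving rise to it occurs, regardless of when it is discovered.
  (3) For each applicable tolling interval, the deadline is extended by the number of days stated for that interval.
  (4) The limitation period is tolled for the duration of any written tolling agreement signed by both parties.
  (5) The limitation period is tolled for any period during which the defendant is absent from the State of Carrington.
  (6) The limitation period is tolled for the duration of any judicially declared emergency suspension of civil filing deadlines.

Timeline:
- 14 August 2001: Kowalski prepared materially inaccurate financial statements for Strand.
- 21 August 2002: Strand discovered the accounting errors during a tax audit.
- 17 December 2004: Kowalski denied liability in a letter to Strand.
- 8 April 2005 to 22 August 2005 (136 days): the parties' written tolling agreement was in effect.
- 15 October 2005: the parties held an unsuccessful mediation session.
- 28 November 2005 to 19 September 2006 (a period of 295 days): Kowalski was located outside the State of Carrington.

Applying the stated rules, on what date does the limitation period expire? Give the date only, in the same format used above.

19 October 2006

Because the rule ties accrual to occurrence, the claim accrued on 14 August 2001, not on the 21 August 2002 discovery date.
Adding the 4 years base period to 14 August 2001 gives a deadline of 14 August 2005, before any tolling.
The period was tolled for 136 days by the written tolling agreement (8 April 2005 to 22 August 2005), pushing the deadline to 28 December 2005.
Because the defendant's absence from the jurisdiction ran from 28 November 2005 to 19 September 2006, the deadline is extended by 295 days to 19 October 2006.
The other events in the timeline have no effect on the limitation period under the stated rules.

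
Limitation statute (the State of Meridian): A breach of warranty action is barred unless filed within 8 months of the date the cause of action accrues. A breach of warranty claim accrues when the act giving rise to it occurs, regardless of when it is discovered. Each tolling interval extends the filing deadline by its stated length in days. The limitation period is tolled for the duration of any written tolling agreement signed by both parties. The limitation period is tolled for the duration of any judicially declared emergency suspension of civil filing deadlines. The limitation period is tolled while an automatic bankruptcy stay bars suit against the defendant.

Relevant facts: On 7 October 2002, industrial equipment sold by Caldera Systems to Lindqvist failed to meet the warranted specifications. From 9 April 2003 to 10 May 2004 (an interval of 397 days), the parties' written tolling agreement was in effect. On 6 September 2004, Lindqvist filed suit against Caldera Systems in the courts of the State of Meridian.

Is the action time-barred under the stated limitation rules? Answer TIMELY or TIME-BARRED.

TIME-BARRED

The cause of action accrued on 7 October 2002, the date of the act.
The untolled deadline — 8 months after 7 October 2002 — is 7 June 2003.
Because the written tolling agreement ran from 9 April 2003 to 10 May 2004, the deadline is extended by 397 days to 8 July 2004.
Filing on 6 September 2004 missed the 8 July 2004 deadline — the action is time-barred.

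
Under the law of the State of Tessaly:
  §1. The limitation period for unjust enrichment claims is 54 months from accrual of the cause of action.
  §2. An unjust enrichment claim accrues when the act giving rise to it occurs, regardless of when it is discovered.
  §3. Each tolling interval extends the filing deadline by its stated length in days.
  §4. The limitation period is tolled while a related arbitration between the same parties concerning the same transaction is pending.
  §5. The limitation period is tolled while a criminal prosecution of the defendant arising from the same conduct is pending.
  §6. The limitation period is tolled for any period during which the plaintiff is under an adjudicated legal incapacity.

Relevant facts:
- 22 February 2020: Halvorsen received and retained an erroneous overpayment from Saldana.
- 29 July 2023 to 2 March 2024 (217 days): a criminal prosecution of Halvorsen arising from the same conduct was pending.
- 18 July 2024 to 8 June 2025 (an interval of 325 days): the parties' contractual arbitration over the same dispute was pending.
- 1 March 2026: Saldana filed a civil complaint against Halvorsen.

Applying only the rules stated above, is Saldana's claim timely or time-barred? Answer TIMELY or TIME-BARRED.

The limitation period began to run on 22 February 2020.
54 months from 22 February 2020 is 22 August 2024.
The pending criminal prosecution from 29 July 2023 to 2 March 2024 tolled the period for 217 days, extending the deadline to 27 March 2025.
Because the pending related arbitration ran from 18 July 2024 to 8 June 2025, the deadline is extended by 325 days to 15 February 2026.
Filing on 1 March 2026 missed the 15 February 2026 deadline — the action is time-barred.

TIME-BARRED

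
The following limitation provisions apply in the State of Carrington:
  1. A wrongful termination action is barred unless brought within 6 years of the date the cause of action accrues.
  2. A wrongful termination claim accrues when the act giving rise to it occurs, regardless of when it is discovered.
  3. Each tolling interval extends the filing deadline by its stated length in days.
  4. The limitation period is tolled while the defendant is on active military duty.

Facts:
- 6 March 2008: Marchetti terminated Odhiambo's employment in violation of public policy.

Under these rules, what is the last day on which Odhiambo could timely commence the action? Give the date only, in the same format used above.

The limitation period began to run on 6 March 2008.
Adding the 6 years base period to 6 March 2008 gives a deadline of 6 March 2014, before any tolling.

6 March 2014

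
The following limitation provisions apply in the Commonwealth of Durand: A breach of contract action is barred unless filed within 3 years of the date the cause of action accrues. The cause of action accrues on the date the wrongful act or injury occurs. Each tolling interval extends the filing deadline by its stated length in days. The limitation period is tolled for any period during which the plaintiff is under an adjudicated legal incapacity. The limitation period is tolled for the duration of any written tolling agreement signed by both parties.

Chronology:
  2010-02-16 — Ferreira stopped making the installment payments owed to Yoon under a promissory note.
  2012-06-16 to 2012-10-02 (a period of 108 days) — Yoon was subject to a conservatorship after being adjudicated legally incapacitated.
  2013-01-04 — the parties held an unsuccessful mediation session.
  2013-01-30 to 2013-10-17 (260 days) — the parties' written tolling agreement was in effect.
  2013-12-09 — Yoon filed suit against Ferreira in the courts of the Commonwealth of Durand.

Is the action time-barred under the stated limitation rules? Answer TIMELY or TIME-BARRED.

The cause of action accrued on 2010-02-16, the date of the act.
3 years from 2010-02-16 is 2013-02-16.
The period was tolled for 108 days by the plaintiff's legal incapacity (2012-06-16 to 2012-10-02), pushing the deadline to 2013-06-04.
Because the written tolling agreement ran from 2013-01-30 to 2013-10-17, the deadline is extended by 260 days to 2014-02-19.
Nothing else in the chronology tolls or restarts the period.
Filing on 2013-12-09 beat the 2014-02-19 deadline — the action is timely.

TIMELY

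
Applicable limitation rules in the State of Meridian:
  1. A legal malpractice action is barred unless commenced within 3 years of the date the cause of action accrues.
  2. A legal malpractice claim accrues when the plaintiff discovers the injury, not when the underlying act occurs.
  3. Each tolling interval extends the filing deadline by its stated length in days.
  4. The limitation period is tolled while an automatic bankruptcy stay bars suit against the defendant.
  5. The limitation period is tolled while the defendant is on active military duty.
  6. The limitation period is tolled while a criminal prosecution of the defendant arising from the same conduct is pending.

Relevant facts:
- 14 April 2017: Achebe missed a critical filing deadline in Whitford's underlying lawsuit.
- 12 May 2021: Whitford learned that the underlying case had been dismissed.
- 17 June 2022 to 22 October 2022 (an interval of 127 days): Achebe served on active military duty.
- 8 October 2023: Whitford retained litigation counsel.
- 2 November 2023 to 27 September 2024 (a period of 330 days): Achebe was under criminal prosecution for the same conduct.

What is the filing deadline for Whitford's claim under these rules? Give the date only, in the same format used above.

Under the discovery rule, the claim accrued on 12 May 2021, when Whitford discovered the injury — not on the 14 April 2017 date of the underlying act.
The untolled deadline — 3 years after 12 May 2021 — is 12 May 2024.
Because the defendant's active military service ran from 17 June 2022 to 22 October 2022, the deadline is extended by 127 days to 16 September 2024.
The period was tolled for 330 days by the pending criminal prosecution (2 November 2023 to 27 September 2024), pushing the deadline to 12 August 2025.
Nothing else in the chronology tolls or restarts the period.

12 August 2025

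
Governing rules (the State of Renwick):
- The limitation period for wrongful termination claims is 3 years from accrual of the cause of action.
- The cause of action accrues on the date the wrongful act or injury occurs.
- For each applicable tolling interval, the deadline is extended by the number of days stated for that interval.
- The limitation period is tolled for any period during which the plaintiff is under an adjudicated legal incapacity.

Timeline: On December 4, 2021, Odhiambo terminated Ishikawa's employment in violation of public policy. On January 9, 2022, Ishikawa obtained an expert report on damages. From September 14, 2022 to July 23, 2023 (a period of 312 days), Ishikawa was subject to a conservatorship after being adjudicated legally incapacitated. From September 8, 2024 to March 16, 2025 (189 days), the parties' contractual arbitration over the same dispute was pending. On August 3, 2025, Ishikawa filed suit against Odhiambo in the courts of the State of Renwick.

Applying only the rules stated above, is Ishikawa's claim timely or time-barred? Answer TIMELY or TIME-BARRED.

TIMELY

The cause of action accrued on December 4, 2021, the date of the act.
Adding the 3 years base period to December 4, 2021 gives a deadline of December 4, 2024, before any tolling.
The period was tolled for 312 days by the plaintiff's legal incapacity (September 14, 2022 to July 23, 2023), pushing the deadline to October 12, 2025.
Although a pending arbitration ran from September 8, 2024 to March 16, 2025, the stated rules do not make that a tolling event, so it is disregarded.
Nothing else in the chronology tolls or restarts the period.
Filing on August 3, 2025 beat the October 12, 2025 deadline — the action is timely.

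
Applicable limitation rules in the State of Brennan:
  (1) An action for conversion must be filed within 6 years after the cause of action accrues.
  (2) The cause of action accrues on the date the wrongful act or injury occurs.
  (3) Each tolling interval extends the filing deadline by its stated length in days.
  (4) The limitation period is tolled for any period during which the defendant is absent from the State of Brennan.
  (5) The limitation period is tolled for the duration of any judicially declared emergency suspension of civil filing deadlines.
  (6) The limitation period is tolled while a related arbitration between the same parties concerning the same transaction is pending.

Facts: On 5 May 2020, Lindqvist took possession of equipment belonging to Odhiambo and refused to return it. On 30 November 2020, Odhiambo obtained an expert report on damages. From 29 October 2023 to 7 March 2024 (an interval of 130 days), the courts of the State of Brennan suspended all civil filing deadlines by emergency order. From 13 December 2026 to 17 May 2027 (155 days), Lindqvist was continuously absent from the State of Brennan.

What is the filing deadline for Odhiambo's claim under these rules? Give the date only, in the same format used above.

The claim accrued on 5 May 2020, when the wrongful act occurred.
6 years from 5 May 2020 is 5 May 2026.
The emergency suspension of filing deadlines from 29 October 2023 to 7 March 2024 tolled the period for 130 days, extending the deadline to 12 September 2026.
By the time the defendant's absence from the jurisdiction began on 13 December 2026, the limitation period had already expired on 12 September 2026; that interval cannot revive it.
Nothing else in the chronology tolls or restarts the period.

12 September 2026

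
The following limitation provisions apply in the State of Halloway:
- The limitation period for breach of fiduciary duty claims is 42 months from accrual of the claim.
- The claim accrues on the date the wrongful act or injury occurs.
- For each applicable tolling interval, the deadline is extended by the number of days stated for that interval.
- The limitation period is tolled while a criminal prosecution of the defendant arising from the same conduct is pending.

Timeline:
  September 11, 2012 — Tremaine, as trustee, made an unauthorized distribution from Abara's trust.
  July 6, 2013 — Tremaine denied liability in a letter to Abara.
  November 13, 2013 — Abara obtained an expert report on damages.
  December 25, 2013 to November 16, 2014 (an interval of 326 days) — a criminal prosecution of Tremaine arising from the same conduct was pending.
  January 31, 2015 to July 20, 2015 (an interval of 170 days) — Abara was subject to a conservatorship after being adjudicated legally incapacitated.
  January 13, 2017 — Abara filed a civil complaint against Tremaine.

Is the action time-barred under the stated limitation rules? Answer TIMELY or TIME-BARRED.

The claim accrued on September 11, 2012, when the wrongful act occurred.
Adding the 42 months base period to September 11, 2012 gives a deadline of March 11, 2016, before any tolling.
Because the pending criminal prosecution ran from December 25, 2013 to November 16, 2014, the deadline is extended by 326 days to January 31, 2017.
The plaintiff's legal incapacity from January 31, 2015 to July 20, 2015 does not toll the period, because no stated rule makes the plaintiff's incapacity a tolling event.
The other events in the timeline have no effect on the limitation period under the stated rules.
Filing on January 13, 2017 beat the January 31, 2017 deadline — the action is timely.

TIMELY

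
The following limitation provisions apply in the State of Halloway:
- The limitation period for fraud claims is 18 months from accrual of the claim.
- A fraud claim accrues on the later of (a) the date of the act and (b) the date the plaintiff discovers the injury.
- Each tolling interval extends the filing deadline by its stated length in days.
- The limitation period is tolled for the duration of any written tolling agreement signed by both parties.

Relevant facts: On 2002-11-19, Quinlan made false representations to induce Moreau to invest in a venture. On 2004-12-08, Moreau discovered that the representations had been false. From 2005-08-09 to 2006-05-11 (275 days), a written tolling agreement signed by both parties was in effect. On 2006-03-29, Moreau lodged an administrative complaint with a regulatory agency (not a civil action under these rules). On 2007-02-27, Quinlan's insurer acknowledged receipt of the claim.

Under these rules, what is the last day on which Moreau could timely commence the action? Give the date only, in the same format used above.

2007-03-10

Taking the later of the act (2002-11-19) and discovery (2004-12-08), the claim accrued on 2004-12-08.
The untolled deadline — 18 months after 2004-12-08 — is 2006-06-08.
The period was tolled for 275 days by the written tolling agreement (2005-08-09 to 2006-05-11), pushing the deadline to 2007-03-10.
The other events in the timeline have no effect on the limitation period under the stated rules.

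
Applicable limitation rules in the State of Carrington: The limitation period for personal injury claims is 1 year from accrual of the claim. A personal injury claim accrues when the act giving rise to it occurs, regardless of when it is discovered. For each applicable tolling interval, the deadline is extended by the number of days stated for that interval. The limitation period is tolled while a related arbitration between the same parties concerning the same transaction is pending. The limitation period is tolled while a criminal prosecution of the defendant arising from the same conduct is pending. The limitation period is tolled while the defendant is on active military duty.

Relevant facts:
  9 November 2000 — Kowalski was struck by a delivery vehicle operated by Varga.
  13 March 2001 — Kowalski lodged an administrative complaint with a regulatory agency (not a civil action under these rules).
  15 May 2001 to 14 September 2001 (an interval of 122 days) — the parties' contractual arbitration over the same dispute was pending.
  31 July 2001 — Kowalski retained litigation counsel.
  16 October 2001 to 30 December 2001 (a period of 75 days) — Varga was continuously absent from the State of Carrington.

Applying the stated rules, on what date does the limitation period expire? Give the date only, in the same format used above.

The claim accrued on 9 November 2000, the date of the act.
The untolled deadline — 1 year after 9 November 2000 — is 9 November 2001.
The pending related arbitration from 15 May 2001 to 14 September 2001 tolled the period for 122 days, extending the deadline to 11 March 2002.
The defendant's absence from the jurisdiction from 16 October 2001 to 30 December 2001 does not toll the period, because no stated rule makes the defendant's absence a tolling event.
None of the other events listed affects the running of the period under the stated rules.

11 March 2002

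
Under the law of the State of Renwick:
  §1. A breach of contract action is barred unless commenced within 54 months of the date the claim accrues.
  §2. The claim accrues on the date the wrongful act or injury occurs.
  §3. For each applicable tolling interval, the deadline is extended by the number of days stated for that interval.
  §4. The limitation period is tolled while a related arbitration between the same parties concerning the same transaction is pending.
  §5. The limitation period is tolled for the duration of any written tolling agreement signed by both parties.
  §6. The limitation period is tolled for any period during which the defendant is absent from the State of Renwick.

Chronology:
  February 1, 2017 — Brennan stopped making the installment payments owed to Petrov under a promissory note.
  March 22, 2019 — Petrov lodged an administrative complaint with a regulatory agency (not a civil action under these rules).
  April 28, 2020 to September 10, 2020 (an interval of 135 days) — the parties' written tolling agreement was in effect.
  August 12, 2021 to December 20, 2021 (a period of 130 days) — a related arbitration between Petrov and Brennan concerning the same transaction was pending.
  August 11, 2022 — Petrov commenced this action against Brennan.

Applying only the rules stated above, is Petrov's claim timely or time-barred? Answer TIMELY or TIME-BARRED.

The limitation period began to run on February 1, 2017.
The untolled deadline — 54 months after February 1, 2017 — is August 1, 2021.
Because the written tolling agreement ran from April 28, 2020 to September 10, 2020, the deadline is extended by 135 days to December 14, 2021.
The period was tolled for 130 days by the pending related arbitration (August 12, 2021 to December 20, 2021), pushing the deadline to April 23, 2022.
None of the other events listed affects the running of the period under the stated rules.
The August 11, 2022 filing falls after the April 23, 2022 deadline; the claim is time-barred.

TIME-BARRED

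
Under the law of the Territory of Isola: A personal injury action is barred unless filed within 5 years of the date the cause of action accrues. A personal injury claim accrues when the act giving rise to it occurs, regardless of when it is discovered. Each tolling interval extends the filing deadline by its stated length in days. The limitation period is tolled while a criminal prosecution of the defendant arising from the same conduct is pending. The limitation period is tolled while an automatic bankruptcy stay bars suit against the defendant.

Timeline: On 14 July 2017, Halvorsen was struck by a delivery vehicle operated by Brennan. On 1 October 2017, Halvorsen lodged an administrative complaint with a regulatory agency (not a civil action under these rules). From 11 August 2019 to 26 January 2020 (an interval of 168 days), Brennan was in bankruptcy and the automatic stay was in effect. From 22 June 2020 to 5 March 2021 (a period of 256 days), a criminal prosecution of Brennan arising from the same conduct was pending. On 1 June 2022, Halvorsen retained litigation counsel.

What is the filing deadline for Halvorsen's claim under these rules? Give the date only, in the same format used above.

11 September 2023

The limitation period began to run on 14 July 2017.
5 years from 14 July 2017 is 14 July 2022.
The automatic bankruptcy stay from 11 August 2019 to 26 January 2020 tolled the period for 168 days, extending the deadline to 29 December 2022.
The pending criminal prosecution from 22 June 2020 to 5 March 2021 tolled the period for 256 days, extending the deadline to 11 September 2023.
The other events in the timeline have no effect on the limitation period under the stated rules.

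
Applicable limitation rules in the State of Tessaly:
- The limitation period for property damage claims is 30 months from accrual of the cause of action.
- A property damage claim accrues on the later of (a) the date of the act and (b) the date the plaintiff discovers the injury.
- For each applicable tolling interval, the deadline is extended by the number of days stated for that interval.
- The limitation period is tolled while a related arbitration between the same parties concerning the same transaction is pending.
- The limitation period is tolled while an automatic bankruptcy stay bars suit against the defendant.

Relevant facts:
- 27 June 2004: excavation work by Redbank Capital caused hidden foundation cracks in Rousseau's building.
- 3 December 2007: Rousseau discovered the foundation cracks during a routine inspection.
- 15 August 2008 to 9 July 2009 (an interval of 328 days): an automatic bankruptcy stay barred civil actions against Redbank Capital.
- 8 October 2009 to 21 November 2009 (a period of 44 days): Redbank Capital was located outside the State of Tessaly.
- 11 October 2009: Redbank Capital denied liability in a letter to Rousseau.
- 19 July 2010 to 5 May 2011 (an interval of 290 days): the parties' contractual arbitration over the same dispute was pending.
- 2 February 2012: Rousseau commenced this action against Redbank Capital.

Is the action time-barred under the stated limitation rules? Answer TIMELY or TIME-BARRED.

Because discovery on 3 December 2007 post-dates the 27 June 2004 act, accrual under the later-of rule falls on 3 December 2007.
The untolled deadline — 30 months after 3 December 2007 — is 3 June 2010.
The period was tolled for 328 days by the automatic bankruptcy stay (15 August 2008 to 9 July 2009), pushing the deadline to 27 April 2011.
The period was tolled for 290 days by the pending related arbitration (19 July 2010 to 5 May 2011), pushing the deadline to 11 February 2012.
The defendant's absence from the jurisdiction from 8 October 2009 to 21 November 2009 does not toll the period, because no stated rule makes the defendant's absence a tolling event.
Nothing else in the chronology tolls or restarts the period.
The 2 February 2012 filing precedes the 11 February 2012 deadline; the claim is timely.

TIMELY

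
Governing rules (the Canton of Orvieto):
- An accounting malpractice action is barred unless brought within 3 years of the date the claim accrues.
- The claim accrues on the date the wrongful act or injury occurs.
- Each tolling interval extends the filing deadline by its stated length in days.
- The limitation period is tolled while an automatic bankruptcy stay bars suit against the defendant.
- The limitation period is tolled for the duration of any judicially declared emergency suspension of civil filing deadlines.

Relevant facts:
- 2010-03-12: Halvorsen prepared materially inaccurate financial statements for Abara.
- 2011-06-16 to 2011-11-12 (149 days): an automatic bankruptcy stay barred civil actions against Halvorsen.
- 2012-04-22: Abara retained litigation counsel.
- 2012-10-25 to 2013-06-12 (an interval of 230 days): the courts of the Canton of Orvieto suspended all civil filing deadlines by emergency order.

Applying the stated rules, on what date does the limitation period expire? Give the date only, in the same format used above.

The claim accrued on 2010-03-12, when the wrongful act occurred.
The untolled deadline — 3 years after 2010-03-12 — is 2013-03-12.
The period was tolled for 149 days by the automatic bankruptcy stay (2011-06-16 to 2011-11-12), pushing the deadline to 2013-08-08.
The emergency suspension of filing deadlines from 2012-10-25 to 2013-06-12 tolled the period for 230 days, extending the deadline to 2014-03-26.
The other events in the timeline have no effect on the limitation period under the stated rules.

2014-03-26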